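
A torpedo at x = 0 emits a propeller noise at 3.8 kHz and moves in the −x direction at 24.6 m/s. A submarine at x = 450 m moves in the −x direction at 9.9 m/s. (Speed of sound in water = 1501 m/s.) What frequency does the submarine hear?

The observer lies on the +x side, so the source is heading away from the observer and the observer is heading toward the source.
General Doppler shift: f' = f · (v + v_o)/(v + v_s).
f' = 3.8 × (1501 + 9.9)/(1501 + 24.6) = 3.8 × 1510.9/1525.6 ≈ 3.76 kHz.

3.76 kHz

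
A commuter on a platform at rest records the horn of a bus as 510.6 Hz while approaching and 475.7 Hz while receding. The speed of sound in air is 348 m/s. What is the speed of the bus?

12.3 m/s

f₁/f₂ = (v + v_s)/(v − v_s), so v_s = v · (f₁ − f₂)/(f₁ + f₂).
v_s = 348 × (510.6 − 475.7)/(510.6 + 475.7) = 348 × 34.9/986.3 ≈ 12.3 m/s.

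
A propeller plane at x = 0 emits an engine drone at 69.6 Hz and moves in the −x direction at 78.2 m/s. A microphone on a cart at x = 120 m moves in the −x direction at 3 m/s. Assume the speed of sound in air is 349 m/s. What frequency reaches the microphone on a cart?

The observer lies on the +x side, so the source is heading away from the observer and the observer is heading toward the source.
General Doppler shift: f' = f · (v + v_o)/(v + v_s).
f' = 69.6 × (349 + 3)/(349 + 78.2) = 69.6 × 352/427.2 ≈ 57.3 Hz.

57.3 Hz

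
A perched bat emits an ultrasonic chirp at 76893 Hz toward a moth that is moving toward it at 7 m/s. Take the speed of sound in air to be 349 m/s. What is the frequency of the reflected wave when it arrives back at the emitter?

The moth first receives the wave as a moving observer: f₁ = f₀ · (v + u)/v = 76893 × (349 + 7)/349 ≈ 78435 Hz.
On reflection it acts as a source moving toward the stationary detector: f₂ = f₁ · v/(v − u) = 78435 × 349/342 ≈ 80041 Hz.
Equivalently f₂ = f₀ · (v + u)/(v − u).

80041 Hz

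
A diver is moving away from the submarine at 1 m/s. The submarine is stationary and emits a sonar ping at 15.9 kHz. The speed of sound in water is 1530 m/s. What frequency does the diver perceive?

Only the observer moves, away from the source, so f' = f · (v − v_o)/v.
f' = 15.9 × (1530 − 1)/1530 = 15.9 × 1529/1530 ≈ 15.89 kHz.

15.89 kHz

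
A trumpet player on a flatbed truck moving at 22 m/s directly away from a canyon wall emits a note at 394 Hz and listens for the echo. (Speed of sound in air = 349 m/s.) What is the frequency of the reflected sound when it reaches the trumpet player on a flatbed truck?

347 Hz

The canyon wall receives the sound from a moving source: f₁ = f₀ · v/(v + v_e) = 394 × 349/371 ≈ 371 Hz.
On the return leg the trumpet player on a flatbed truck is a moving observer: f₂ = f₁ · (v − v_e)/v = 371 × 327/349 ≈ 347 Hz.
Equivalently f₂ = f₀ · (v − v_e)/(v + v_e).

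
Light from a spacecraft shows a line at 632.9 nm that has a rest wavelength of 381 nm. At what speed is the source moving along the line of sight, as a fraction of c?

0.468c

λ'/λ₀ = 1.6612 > 1 (redshift), so the source is receding.
λ'/λ₀ = √((1 + β)/(1 − β)) for a receding source ⇒ β = (r² − 1)/(r² + 1) with r = λ'/λ₀.
β = (2.7594 − 1)/(2.7594 + 1) ≈ 0.468.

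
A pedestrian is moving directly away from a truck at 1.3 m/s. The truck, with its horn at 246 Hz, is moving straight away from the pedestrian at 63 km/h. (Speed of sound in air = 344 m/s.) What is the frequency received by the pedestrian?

63 km/h = 17.5 m/s.
General Doppler shift: f' = f · (v − v_o)/(v + v_s).
f' = 246 × (344 − 1.3)/(344 + 17.5) = 246 × 342.7/361.5 ≈ 233 Hz.

233 Hz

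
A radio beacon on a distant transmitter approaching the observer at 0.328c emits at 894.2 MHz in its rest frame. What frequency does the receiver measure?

Relativistic Doppler for frequency: f' = f₀ · √((1 + β)/(1 − β)).
f' = 894.2 × √(1.3280/0.6720) = 894.2 × 1.40577 ≈ 1257.0 MHz.

1257.0 MHz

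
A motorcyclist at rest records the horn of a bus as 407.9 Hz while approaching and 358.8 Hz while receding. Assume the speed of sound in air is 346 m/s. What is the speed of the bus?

f₁/f₂ = (v + v_s)/(v − v_s), so v_s = v · (f₁ − f₂)/(f₁ + f₂).
v_s = 346 × (407.9 − 358.8)/(407.9 + 358.8) = 346 × 49.1/766.7 ≈ 22.2 m/s.

22.2 m/s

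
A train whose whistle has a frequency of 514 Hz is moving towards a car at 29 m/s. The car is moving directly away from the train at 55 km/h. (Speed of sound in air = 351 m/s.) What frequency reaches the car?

55 km/h = 15.28 m/s.
General Doppler shift: f' = f · (v − v_o)/(v − v_s).
f' = 514 × (351 − 15.28)/(351 − 29) = 514 × 335.72/322 ≈ 536 Hz.

536 Hz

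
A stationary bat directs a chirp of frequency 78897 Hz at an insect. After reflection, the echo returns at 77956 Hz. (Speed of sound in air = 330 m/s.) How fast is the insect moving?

1.98 m/s

Double Doppler shift off a moving reflector: f₂ = f₀ · (v + u)/(v − u) (u > 0 toward emitter).
Rearranging, u = v · (f₂ − f₀)/(f₂ + f₀) = 330 × -941/156853 ≈ -1.98 m/s.
So the insect is moving at 1.98 m/s away from the emitter.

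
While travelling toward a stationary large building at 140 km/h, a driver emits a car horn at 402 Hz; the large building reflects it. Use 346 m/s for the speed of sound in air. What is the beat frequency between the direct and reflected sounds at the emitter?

102 Hz

140 km/h = 38.89 m/s.
The large building receives the sound from a moving source: f₁ = f₀ · v/(v − v_e) = 402 × 346/307.11 ≈ 452.9 Hz.
On the return leg the driver is a moving observer: f₂ = f₁ · (v + v_e)/v = 452.9 × 384.89/346 ≈ 503.8 Hz.
Beat against the emitted tone: |f₂ − f₀| = 2v_e·f₀/(v − v_e) = 2 × 38.89 × 402/307.11 ≈ 102 Hz.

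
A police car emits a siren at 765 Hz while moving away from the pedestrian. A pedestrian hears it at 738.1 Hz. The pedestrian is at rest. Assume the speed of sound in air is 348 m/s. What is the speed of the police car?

f' = f · v/(v + v_s) ⇒ v_s = v · |1 − f/f'|.
v_s = 348 × |1 − 765/738.1| = 348 × 0.03644 ≈ 12.7 m/s.

12.7 m/s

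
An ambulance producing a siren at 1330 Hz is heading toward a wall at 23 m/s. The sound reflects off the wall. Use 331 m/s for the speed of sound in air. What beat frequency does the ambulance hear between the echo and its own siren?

The wall receives the sound from a moving source: f₁ = f₀ · v/(v − v_e) = 1330 × 331/308 ≈ 1429.3 Hz.
On the return leg the ambulance is a moving observer: f₂ = f₁ · (v + v_e)/v = 1429.3 × 354/331 ≈ 1528.6 Hz.
Equivalently f₂ = f₀ · (v + v_e)/(v − v_e).
Beat against the emitted tone: |f₂ − f₀| = 2v_e·f₀/(v − v_e) = 2 × 23 × 1330/308 ≈ 199 Hz.

199 Hz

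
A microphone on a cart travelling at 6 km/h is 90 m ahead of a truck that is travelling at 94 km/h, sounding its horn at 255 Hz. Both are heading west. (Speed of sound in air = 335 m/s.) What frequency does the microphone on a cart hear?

94 km/h = 26.11 m/s; 6 km/h = 1.667 m/s.
The microphone on a cart is ahead, so the truck is moving toward it while the microphone on a cart is moving away from the truck.
Both move, so f' = f · (v − v_o)/(v − v_s).
f' = 255 × (335 − 1.667)/(335 − 26.11) = 255 × 333.33/308.89 ≈ 275 Hz.

275 Hz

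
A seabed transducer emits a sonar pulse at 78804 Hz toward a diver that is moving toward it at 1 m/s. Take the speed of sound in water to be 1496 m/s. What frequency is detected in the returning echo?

At the diver (a moving observer), f₁ = f₀ · (v + u)/v = 78804 × 1497/1496 ≈ 78857 Hz.
The reflection then acts as a moving source: f₂ = f₁ · v/(v − u) ≈ 78909 Hz.

78909 Hz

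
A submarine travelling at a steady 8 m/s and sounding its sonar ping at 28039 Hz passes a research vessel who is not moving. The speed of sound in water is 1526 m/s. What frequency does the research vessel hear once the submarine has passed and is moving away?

Receding: f₂ = f · v/(v + v_s) = 28039 × 1526/1534 ≈ 27893 Hz.

27893 Hz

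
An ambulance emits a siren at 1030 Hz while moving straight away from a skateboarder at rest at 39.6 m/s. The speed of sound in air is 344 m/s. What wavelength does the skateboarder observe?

With the source moving away from a stationary observer, f' = f · v/(v + v_s).
f' = 1030 × 344/(344 + 39.6) ≈ 924 Hz.
λ' = v/f' = 344/923.67 ≈ 37.2 cm.

37.2 cm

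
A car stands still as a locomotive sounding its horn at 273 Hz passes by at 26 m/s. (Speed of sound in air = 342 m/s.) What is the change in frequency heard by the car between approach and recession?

41.8 Hz

Approaching: f₁ = f · v/(v − v_s) = 273 × 342/316 ≈ 295.5 Hz.
Receding: f₂ = f · v/(v + v_s) = 273 × 342/368 ≈ 253.7 Hz.
Drop: f₁ − f₂ = 2f·v·v_s/(v² − v_s²) = 2 × 273 × 342 × 26/(342² − 26²) ≈ 41.8 Hz.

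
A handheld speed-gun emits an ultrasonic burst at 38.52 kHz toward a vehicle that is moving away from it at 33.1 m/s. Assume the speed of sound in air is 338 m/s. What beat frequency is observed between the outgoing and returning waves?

6872 Hz

At the vehicle (a moving observer), f₁ = f₀ · (v − u)/v = 38.52 × 304.9/338 ≈ 34.75 kHz.
On reflection it acts as a source moving away from the stationary detector: f₂ = f₁ · v/(v + u) = 34.75 × 338/371.1 ≈ 31.65 kHz.
Beat frequency (with f₀ = 38520 Hz): |f₂ − f₀| = 2u·f₀/(v + u) = 2 × 33.1 × 38520/371.1 ≈ 6872 Hz.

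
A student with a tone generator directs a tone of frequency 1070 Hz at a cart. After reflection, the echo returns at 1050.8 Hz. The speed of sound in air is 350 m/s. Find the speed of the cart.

3.2 m/s

Double Doppler shift off a moving reflector: f₂ = f₀ · (v + u)/(v − u) (u > 0 toward emitter).
Rearranging, u = v · (f₂ − f₀)/(f₂ + f₀) = 350 × -19.2/2120.8 ≈ -3.2 m/s.
So the cart is moving at 3.2 m/s away from the emitter.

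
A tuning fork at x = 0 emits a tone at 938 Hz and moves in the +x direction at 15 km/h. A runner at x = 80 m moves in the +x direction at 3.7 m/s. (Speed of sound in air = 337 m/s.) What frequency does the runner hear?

15 km/h = 4.167 m/s.
The observer lies on the +x side, so the source is heading toward the observer and the observer is heading away from the source.
With source approaching and observer receding, f' = f · (v − v_o)/(v − v_s).
f' = 938 × (337 − 3.7)/(337 − 4.167) = 938 × 333.3/332.83 ≈ 939 Hz.

939 Hz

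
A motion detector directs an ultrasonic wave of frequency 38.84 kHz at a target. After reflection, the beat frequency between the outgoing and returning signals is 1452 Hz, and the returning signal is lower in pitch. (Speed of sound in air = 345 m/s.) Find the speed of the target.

6.6 m/s

Double Doppler shift off a moving reflector: f₂ = f₀ · (v + u)/(v − u) (u > 0 toward emitter).
Returning signal is lower, so f₂ = f₀ − Δf = 38840 − 1452 = 37388 Hz.
Rearranging, u = v · (f₂ − f₀)/(f₂ + f₀) = 345 × -1452/76228 ≈ -6.6 m/s.
So the target is moving at 6.6 m/s away from the emitter.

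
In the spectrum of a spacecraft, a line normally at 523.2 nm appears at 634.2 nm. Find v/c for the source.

0.190

λ'/λ₀ = 1.2122 > 1 (redshift), so the source is receding.
λ'/λ₀ = √((1 + β)/(1 − β)) for a receding source ⇒ β = (r² − 1)/(r² + 1) with r = λ'/λ₀.
β = (1.4693 − 1)/(1.4693 + 1) ≈ 0.190.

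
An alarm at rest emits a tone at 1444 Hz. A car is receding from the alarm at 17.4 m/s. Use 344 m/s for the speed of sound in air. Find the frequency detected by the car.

1371 Hz

Moving observer, stationary source: f' = f · (v − v_o)/v.
f' = 1444 × (344 − 17.4)/344 = 1444 × 326.6/344 ≈ 1371 Hz.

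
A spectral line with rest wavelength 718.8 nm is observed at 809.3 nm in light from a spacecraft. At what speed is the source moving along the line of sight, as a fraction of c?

0.118

λ'/λ₀ = 1.1259 > 1 (redshift), so the source is receding.
λ'/λ₀ = √((1 + β)/(1 − β)) for a receding source ⇒ β = (r² − 1)/(r² + 1) with r = λ'/λ₀.
β = (1.2677 − 1)/(1.2677 + 1) ≈ 0.118.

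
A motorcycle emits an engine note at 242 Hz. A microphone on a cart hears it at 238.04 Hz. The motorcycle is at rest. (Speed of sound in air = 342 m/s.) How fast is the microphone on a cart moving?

f' < f, so the microphone on a cart is receding.
f' = f · (v − v_o)/v ⇒ v_o = v · |f'/f − 1|.
v_o = 342 × |238.04/242 − 1| = 342 × 0.01636 ≈ 5.6 m/s.

5.6 m/s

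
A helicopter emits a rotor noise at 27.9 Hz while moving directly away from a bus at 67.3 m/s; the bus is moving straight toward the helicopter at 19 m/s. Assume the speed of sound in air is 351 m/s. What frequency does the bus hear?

Both move, so f' = f · (v + v_o)/(v + v_s).
f' = 27.9 × (351 + 19)/(351 + 67.3) = 27.9 × 370/418.3 ≈ 24.7 Hz.

24.7 Hz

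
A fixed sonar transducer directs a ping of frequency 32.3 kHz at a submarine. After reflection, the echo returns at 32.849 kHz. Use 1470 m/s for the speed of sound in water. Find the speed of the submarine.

12.4 m/s

Double Doppler shift off a moving reflector: f₂ = f₀ · (v + u)/(v − u) (u > 0 toward emitter).
Rearranging, u = v · (f₂ − f₀)/(f₂ + f₀) = 1470 × 0.549/65.149 ≈ 12.4 m/s.
So the submarine is moving at 12.4 m/s toward the emitter.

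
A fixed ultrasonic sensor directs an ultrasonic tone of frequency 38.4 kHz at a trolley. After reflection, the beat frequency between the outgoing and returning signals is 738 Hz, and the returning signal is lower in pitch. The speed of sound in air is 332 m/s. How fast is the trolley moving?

Double Doppler shift off a moving reflector: f₂ = f₀ · (v + u)/(v − u) (u > 0 toward emitter).
Returning signal is lower, so f₂ = f₀ − Δf = 38400 − 738 = 37662 Hz.
Rearranging, u = v · (f₂ − f₀)/(f₂ + f₀) = 332 × -738/76062 ≈ -3.2 m/s.
So the trolley is moving at 3.2 m/s away from the emitter.

3.2 m/s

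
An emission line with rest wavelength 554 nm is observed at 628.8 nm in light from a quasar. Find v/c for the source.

λ'/λ₀ = 1.1350 > 1 (redshift), so the source is receding.
λ'/λ₀ = √((1 + β)/(1 − β)) for a receding source ⇒ β = (r² − 1)/(r² + 1) with r = λ'/λ₀.
β = (1.2883 − 1)/(1.2883 + 1) ≈ 0.126.

0.126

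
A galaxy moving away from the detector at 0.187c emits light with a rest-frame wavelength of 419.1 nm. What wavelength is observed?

Relativistic Doppler for wavelength: λ' = λ₀ · √((1 + β)/(1 − β)).
λ' = 419.1 × √(1.1870/0.8130) = 419.1 × 1.20831 ≈ 506.4 nm.

506.4 nm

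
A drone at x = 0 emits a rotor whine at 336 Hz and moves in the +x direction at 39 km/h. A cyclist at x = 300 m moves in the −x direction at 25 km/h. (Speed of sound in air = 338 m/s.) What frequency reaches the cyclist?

354 Hz

39 km/h = 10.83 m/s; 25 km/h = 6.944 m/s.
The observer lies on the +x side, so the source is heading toward the observer and the observer is heading toward the source.
With source approaching and observer approaching, f' = f · (v + v_o)/(v − v_s).
f' = 336 × (338 + 6.944)/(338 − 10.83) = 336 × 344.94/327.17 ≈ 354 Hz.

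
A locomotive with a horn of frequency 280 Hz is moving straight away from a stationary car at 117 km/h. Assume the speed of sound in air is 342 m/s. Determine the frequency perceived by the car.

117 km/h = 32.5 m/s.
Only the source moves, away from the listener, so f' = f · v/(v + v_s).
f' = 280 × 342/(342 + 32.5) = 280 × 342/374.5 ≈ 256 Hz.

256 Hz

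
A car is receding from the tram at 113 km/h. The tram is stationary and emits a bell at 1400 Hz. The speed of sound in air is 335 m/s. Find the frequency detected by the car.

1269 Hz

113 km/h = 31.39 m/s.
Only the observer moves, away from the source, so f' = f · (v − v_o)/v.
f' = 1400 × (335 − 31.39)/335 = 1400 × 303.61/335 ≈ 1269 Hz.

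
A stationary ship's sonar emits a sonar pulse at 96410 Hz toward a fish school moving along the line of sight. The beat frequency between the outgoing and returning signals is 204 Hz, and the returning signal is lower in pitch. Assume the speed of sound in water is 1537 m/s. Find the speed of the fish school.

1.63 m/s

Double Doppler shift off a moving reflector: f₂ = f₀ · (v + u)/(v − u) (u > 0 toward emitter).
Returning signal is lower, so f₂ = f₀ − Δf = 96410 − 204 = 96206 Hz.
Rearranging, u = v · (f₂ − f₀)/(f₂ + f₀) = 1537 × -204/192616 ≈ -1.63 m/s.
So the fish school is moving at 1.63 m/s away from the emitter.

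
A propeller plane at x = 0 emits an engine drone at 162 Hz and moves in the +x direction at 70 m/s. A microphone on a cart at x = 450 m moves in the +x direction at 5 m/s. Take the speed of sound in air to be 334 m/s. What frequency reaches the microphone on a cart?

202 Hz

The observer lies on the +x side, so the source is heading toward the observer and the observer is heading away from the source.
With source approaching and observer receding, f' = f · (v − v_o)/(v − v_s).
f' = 162 × (334 − 5)/(334 − 70) = 162 × 329/264 ≈ 202 Hz.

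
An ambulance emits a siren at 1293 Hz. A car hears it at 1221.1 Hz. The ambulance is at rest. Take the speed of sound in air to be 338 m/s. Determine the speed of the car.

f' < f, so the car is receding.
f' = f · (v − v_o)/v ⇒ v_o = v · |f'/f − 1|.
v_o = 338 × |1221.1/1293 − 1| = 338 × 0.05561 ≈ 18.8 m/s.

18.8 m/s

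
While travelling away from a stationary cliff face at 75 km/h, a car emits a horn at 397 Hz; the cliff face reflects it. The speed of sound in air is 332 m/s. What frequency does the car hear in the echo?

350 Hz

75 km/h = 20.83 m/s.
The cliff face receives the sound from a moving source: f₁ = f₀ · v/(v + v_e) = 397 × 332/352.83 ≈ 374 Hz.
On the return leg the car is a moving observer: f₂ = f₁ · (v − v_e)/v = 374 × 311.17/332 ≈ 350 Hz.
Equivalently f₂ = f₀ · (v − v_e)/(v + v_e).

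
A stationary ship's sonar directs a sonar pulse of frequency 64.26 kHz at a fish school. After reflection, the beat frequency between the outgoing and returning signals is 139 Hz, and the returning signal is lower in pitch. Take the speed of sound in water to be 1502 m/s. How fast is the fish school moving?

Double Doppler shift off a moving reflector: f₂ = f₀ · (v + u)/(v − u) (u > 0 toward emitter).
Returning signal is lower, so f₂ = f₀ − Δf = 64260 − 139 = 64121 Hz.
Rearranging, u = v · (f₂ − f₀)/(f₂ + f₀) = 1502 × -139/128381 ≈ -1.63 m/s.
So the fish school is moving at 1.63 m/s away from the emitter.

1.63 m/s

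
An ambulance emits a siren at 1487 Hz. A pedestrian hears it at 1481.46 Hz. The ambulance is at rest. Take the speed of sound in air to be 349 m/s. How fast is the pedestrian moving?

f' < f, so the pedestrian is receding.
f' = f · (v − v_o)/v ⇒ v_o = v · |f'/f − 1|.
v_o = 349 × |1481.46/1487 − 1| = 349 × 0.003726 ≈ 1.30 m/s.

1.30 m/s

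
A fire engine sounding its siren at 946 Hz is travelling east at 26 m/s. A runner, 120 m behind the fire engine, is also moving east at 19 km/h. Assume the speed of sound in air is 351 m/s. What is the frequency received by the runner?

19 km/h = 5.278 m/s.
The runner is behind, so the fire engine is moving away from it while the runner is moving toward the fire engine.
General Doppler shift: f' = f · (v + v_o)/(v + v_s).
f' = 946 × (351 + 5.278)/(351 + 26) = 946 × 356.28/377 ≈ 894 Hz.

894 Hz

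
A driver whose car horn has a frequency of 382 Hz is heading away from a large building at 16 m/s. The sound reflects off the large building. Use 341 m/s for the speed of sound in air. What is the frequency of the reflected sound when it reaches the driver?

348 Hz

The large building receives the sound from a moving source: f₁ = f₀ · v/(v + v_e) = 382 × 341/357 ≈ 365 Hz.
On the return leg the driver is a moving observer: f₂ = f₁ · (v − v_e)/v = 365 × 325/341 ≈ 348 Hz.
Equivalently f₂ = f₀ · (v − v_e)/(v + v_e).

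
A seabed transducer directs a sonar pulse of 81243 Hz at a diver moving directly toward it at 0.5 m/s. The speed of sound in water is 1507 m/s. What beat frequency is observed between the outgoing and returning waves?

53.9 Hz

The diver first receives the wave as a moving observer: f₁ = f₀ · (v + u)/v = 81243 × (1507 + 0.5)/1507 ≈ 81270.0 Hz.
On reflection it acts as a source moving toward the stationary detector: f₂ = f₁ · v/(v − u) = 81270.0 × 1507/1506.5 ≈ 81296.9 Hz.
Equivalently f₂ = f₀ · (v + u)/(v − u).
Beat frequency: |f₂ − f₀| = 2u·f₀/(v − u) = 2 × 0.5 × 81243/1506.5 ≈ 53.9 Hz.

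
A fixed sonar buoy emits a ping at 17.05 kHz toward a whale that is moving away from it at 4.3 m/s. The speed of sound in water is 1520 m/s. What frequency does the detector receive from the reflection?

At the whale (a moving observer), f₁ = f₀ · (v − u)/v = 17.05 × 1515.7/1520 ≈ 17.00 kHz.
The reflection then acts as a moving source: f₂ = f₁ · v/(v + u) ≈ 16.95 kHz.
Equivalently f₂ = f₀ · (v − u)/(v + u).

16.95 kHz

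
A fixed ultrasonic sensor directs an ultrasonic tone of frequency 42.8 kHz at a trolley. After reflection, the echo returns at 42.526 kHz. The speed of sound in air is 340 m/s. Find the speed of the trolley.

1.09 m/s

Double Doppler shift off a moving reflector: f₂ = f₀ · (v + u)/(v − u) (u > 0 toward emitter).
Rearranging, u = v · (f₂ − f₀)/(f₂ + f₀) = 340 × -0.274/85.326 ≈ -1.09 m/s.
So the trolley is moving at 1.09 m/s away from the emitter.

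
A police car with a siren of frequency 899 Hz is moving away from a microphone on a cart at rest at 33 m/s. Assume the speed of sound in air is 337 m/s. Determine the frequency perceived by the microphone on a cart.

Only the source moves, away from the listener, so f' = f · v/(v + v_s).
f' = 899 × 337/(337 + 33) = 899 × 337/370 ≈ 819 Hz.

819 Hz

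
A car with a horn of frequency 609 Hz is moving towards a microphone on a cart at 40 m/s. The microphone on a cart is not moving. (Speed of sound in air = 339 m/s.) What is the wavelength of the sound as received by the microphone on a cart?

49.1 cm

Only the source moves, toward the listener, so f' = f · v/(v − v_s).
f' = 609 × 339/(339 − 40) ≈ 690 Hz.
λ' = v/f' = 339/690.472 ≈ 49.1 cm.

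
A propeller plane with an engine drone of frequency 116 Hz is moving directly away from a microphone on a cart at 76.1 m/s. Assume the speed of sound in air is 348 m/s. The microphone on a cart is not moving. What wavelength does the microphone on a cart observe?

Only the source moves, away from the listener, so f' = f · v/(v + v_s).
f' = 116 × 348/(348 + 76.1) ≈ 95 Hz.
λ' = v/f' = 348/95.1851 ≈ 3.66 m.

3.66 m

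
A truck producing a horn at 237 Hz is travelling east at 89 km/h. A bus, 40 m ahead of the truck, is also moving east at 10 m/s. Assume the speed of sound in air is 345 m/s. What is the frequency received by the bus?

89 km/h = 24.72 m/s.
The bus is ahead, so the truck is moving toward it while the bus is moving away from the truck.
With source approaching and observer receding, f' = f · (v − v_o)/(v − v_s).
f' = 237 × (345 − 10)/(345 − 24.72) = 237 × 335/320.28 ≈ 248 Hz.

248 Hz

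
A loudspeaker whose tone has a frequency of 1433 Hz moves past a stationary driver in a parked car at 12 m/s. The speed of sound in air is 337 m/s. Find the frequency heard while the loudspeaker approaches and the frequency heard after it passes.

1486 Hz approaching; 1384 Hz receding

Approaching: f₁ = f · v/(v − v_s) = 1433 × 337/325 ≈ 1486 Hz.
Receding: f₂ = f · v/(v + v_s) = 1433 × 337/349 ≈ 1384 Hz.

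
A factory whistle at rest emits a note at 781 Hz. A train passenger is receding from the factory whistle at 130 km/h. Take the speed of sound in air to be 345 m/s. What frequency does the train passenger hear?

130 km/h = 36.11 m/s.
Moving observer, stationary source: f' = f · (v − v_o)/v.
f' = 781 × (345 − 36.11)/345 = 781 × 308.89/345 ≈ 699 Hz.

699 Hz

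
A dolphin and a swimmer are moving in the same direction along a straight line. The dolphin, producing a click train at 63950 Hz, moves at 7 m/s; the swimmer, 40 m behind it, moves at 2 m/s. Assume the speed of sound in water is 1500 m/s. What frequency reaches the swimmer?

63738 Hz

The swimmer is behind, so the dolphin is moving away from it while the swimmer is moving toward the dolphin.
General Doppler shift: f' = f · (v + v_o)/(v + v_s).
f' = 63950 × (1500 + 2)/(1500 + 7) = 63950 × 1502/1507 ≈ 63738 Hz.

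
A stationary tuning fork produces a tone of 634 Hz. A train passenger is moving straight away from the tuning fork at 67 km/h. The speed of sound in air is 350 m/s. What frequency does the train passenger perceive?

600 Hz

67 km/h = 18.61 m/s.
Moving observer, stationary source: f' = f · (v − v_o)/v.
f' = 634 × (350 − 18.61)/350 = 634 × 331.39/350 ≈ 600 Hz.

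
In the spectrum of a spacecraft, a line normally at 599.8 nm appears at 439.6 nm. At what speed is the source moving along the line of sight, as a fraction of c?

λ'/λ₀ = 0.7329 < 1 (blueshift), so the source is approaching.
λ'/λ₀ = √((1 − β)/(1 + β)) for an approaching source ⇒ β = (1 − r²)/(1 + r²) with r = λ'/λ₀.
β = (1 − 0.5372)/(1 + 0.5372) ≈ 0.301.

0.301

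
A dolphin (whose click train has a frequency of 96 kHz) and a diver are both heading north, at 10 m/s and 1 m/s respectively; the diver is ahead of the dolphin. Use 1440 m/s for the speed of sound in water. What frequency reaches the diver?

The diver is ahead, so the dolphin is moving toward it while the diver is moving away from the dolphin.
General Doppler shift: f' = f · (v − v_o)/(v − v_s).
f' = 96 × (1440 − 1)/(1440 − 10) = 96 × 1439/1430 ≈ 96.6 kHz.

96.6 kHz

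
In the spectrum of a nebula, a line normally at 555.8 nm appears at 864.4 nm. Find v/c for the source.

0.415c

λ'/λ₀ = 1.5552 > 1 (redshift), so the source is receding.
λ'/λ₀ = √((1 + β)/(1 − β)) for a receding source ⇒ β = (r² − 1)/(r² + 1) with r = λ'/λ₀.
β = (2.4188 − 1)/(2.4188 + 1) ≈ 0.415.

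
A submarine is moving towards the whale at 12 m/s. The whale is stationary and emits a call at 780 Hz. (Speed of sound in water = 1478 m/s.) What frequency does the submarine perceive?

786 Hz

Moving observer, stationary source: f' = f · (v + v_o)/v.
f' = 780 × (1478 + 12)/1478 = 780 × 1490/1478 ≈ 786 Hz.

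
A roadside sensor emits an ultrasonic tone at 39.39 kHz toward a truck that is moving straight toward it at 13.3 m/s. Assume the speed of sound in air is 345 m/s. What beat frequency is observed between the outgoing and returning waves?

3159 Hz

At the truck (a moving observer), f₁ = f₀ · (v + u)/v = 39.39 × 358.3/345 ≈ 40.91 kHz.
On reflection it acts as a source moving toward the stationary detector: f₂ = f₁ · v/(v − u) = 40.91 × 345/331.7 ≈ 42.55 kHz.
Equivalently f₂ = f₀ · (v + u)/(v − u).
Beat frequency (with f₀ = 39390 Hz): |f₂ − f₀| = 2u·f₀/(v − u) = 2 × 13.3 × 39390/331.7 ≈ 3159 Hz.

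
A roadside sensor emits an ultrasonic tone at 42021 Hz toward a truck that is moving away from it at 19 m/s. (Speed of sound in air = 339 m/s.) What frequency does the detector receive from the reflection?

37561 Hz

The truck first receives the wave as a moving observer: f₁ = f₀ · (v − u)/v = 42021 × (339 − 19)/339 ≈ 39666 Hz.
The reflection then acts as a moving source: f₂ = f₁ · v/(v + u) ≈ 37561 Hz.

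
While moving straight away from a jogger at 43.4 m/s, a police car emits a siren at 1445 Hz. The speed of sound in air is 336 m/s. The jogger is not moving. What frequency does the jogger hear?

1280 Hz

With the source moving away from a stationary observer, f' = f · v/(v + v_s).
f' = 1445 × 336/(336 + 43.4) = 1445 × 336/379.4 ≈ 1280 Hz.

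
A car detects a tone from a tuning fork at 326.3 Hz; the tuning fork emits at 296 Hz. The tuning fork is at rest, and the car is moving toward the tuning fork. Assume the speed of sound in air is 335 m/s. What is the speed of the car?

34 m/s

f' = f · (v + v_o)/v ⇒ v_o = v · |f'/f − 1|.
v_o = 335 × |326.3/296 − 1| = 335 × 0.1024 ≈ 34 m/s.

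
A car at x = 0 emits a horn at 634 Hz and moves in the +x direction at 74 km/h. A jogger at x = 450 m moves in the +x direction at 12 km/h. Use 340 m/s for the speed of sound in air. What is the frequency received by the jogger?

74 km/h = 20.56 m/s; 12 km/h = 3.333 m/s.
The observer lies on the +x side, so the source is heading toward the observer and the observer is heading away from the source.
Both move, so f' = f · (v − v_o)/(v − v_s).
f' = 634 × (340 − 3.333)/(340 − 20.56) = 634 × 336.67/319.44 ≈ 668 Hz.

668 Hz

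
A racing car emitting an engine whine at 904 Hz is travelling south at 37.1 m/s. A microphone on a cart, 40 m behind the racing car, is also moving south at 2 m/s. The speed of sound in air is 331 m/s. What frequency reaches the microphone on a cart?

The microphone on a cart is behind, so the racing car is moving away from it while the microphone on a cart is moving toward the racing car.
With source receding and observer approaching, f' = f · (v + v_o)/(v + v_s).
f' = 904 × (331 + 2)/(331 + 37.1) = 904 × 333/368.1 ≈ 818 Hz.

818 Hz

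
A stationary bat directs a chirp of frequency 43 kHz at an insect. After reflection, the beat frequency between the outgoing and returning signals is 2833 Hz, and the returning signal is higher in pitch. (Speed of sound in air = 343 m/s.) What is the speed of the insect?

10.9 m/s

Double Doppler shift off a moving reflector: f₂ = f₀ · (v + u)/(v − u) (u > 0 toward emitter).
Returning signal is higher, so f₂ = f₀ + Δf = 43000 + 2833 = 45833 Hz.
Rearranging, u = v · (f₂ − f₀)/(f₂ + f₀) = 343 × 2833/88833 ≈ 10.9 m/s.
So the insect is moving at 10.9 m/s toward the emitter.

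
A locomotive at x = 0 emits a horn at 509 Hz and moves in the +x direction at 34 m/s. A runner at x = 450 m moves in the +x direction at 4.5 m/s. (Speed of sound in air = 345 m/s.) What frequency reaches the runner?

The observer lies on the +x side, so the source is heading toward the observer and the observer is heading away from the source.
Both move, so f' = f · (v − v_o)/(v − v_s).
f' = 509 × (345 − 4.5)/(345 − 34) = 509 × 340.5/311 ≈ 557 Hz.

557 Hz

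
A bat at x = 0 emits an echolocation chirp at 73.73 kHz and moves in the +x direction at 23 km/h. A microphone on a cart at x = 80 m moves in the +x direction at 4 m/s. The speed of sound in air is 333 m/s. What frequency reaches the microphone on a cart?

23 km/h = 6.389 m/s.
The observer lies on the +x side, so the source is heading toward the observer and the observer is heading away from the source.
With source approaching and observer receding, f' = f · (v − v_o)/(v − v_s).
f' = 73.73 × (333 − 4)/(333 − 6.389) = 73.73 × 329/326.61 ≈ 74.3 kHz.

74.3 kHz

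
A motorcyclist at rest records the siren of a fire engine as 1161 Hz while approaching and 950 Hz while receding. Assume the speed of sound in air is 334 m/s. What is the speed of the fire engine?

f₁/f₂ = (v + v_s)/(v − v_s), so v_s = v · (f₁ − f₂)/(f₁ + f₂).
v_s = 334 × (1161 − 950)/(1161 + 950) = 334 × 211/2111 ≈ 33 m/s.

33 m/s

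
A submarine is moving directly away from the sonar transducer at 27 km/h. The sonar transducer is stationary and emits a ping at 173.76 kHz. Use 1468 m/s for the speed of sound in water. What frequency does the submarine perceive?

27 km/h = 7.5 m/s.
Only the observer moves, away from the source, so f' = f · (v − v_o)/v.
f' = 173.76 × (1468 − 7.5)/1468 = 173.76 × 1460.5/1468 ≈ 172.9 kHz.

172.9 kHz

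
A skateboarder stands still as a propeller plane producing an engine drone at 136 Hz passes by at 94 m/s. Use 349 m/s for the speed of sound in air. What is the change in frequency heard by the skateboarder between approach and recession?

Approaching: f₁ = f · v/(v − v_s) = 136 × 349/255 ≈ 186.1 Hz.
Receding: f₂ = f · v/(v + v_s) = 136 × 349/443 ≈ 107.1 Hz.
Drop: f₁ − f₂ = 2f·v·v_s/(v² − v_s²) = 2 × 136 × 349 × 94/(349² − 94²) ≈ 79.0 Hz.

79.0 Hz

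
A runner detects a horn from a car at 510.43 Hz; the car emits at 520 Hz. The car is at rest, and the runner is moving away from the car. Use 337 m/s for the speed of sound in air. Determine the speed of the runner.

6.2 m/s

f' = f · (v − v_o)/v ⇒ v_o = v · |f'/f − 1|.
v_o = 337 × |510.43/520 − 1| = 337 × 0.0184 ≈ 6.2 m/s.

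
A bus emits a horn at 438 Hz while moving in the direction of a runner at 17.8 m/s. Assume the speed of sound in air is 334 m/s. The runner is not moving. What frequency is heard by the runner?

With the source moving toward a stationary observer, f' = f · v/(v − v_s).
f' = 438 × 334/(334 − 17.8) = 438 × 334/316.2 ≈ 463 Hz.

463 Hz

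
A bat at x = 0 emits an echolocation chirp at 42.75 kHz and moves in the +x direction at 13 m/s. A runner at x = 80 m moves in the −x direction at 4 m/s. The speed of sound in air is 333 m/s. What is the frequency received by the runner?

45.0 kHz

The observer lies on the +x side, so the source is heading toward the observer and the observer is heading toward the source.
With source approaching and observer approaching, f' = f · (v + v_o)/(v − v_s).
f' = 42.75 × (333 + 4)/(333 − 13) = 42.75 × 337/320 ≈ 45.0 kHz.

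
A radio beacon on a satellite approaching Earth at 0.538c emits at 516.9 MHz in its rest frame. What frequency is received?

943.1 MHz

Relativistic Doppler for frequency: f' = f₀ · √((1 + β)/(1 − β)).
f' = 516.9 × √(1.5380/0.4620) = 516.9 × 1.82456 ≈ 943.1 MHz.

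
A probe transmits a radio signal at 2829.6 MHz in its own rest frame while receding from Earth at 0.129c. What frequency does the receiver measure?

Relativistic Doppler for frequency: f' = f₀ · √((1 − β)/(1 + β)).
f' = 2829.6 × √(0.8710/1.1290) = 2829.6 × 0.87834 ≈ 2485.3 MHz.

2485.3 MHz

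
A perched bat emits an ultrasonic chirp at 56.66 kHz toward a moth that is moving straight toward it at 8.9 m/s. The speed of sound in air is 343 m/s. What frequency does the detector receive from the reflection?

59.7 kHz

At the moth (a moving observer), f₁ = f₀ · (v + u)/v = 56.66 × 351.9/343 ≈ 58.1 kHz.
On reflection it acts as a source moving toward the stationary detector: f₂ = f₁ · v/(v − u) = 58.1 × 343/334.1 ≈ 59.7 kHz.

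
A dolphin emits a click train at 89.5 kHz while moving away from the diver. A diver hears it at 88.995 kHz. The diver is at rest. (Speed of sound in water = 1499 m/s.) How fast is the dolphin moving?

8.5 m/s

f' = f · v/(v + v_s) ⇒ v_s = v · |1 − f/f'|.
v_s = 1499 × |1 − 89.5/88.995| = 1499 × 0.005674 ≈ 8.5 m/s.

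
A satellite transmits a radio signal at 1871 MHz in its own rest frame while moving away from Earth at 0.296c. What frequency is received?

1379.0 MHz

Relativistic Doppler for frequency: f' = f₀ · √((1 − β)/(1 + β)).
f' = 1871 × √(0.7040/1.2960) = 1871 × 0.73703 ≈ 1379.0 MHz.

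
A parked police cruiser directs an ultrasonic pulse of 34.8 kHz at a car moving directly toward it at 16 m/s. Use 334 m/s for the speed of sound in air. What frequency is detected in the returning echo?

38.3 kHz

At the car (a moving observer), f₁ = f₀ · (v + u)/v = 34.8 × 350/334 ≈ 36.5 kHz.
On reflection it acts as a source moving toward the stationary detector: f₂ = f₁ · v/(v − u) = 36.5 × 334/318 ≈ 38.3 kHz.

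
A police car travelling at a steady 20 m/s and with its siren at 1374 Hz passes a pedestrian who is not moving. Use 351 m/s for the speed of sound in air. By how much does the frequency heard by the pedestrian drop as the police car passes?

157 Hz

Approaching: f₁ = f · v/(v − v_s) = 1374 × 351/331 ≈ 1457 Hz.
Receding: f₂ = f · v/(v + v_s) = 1374 × 351/371 ≈ 1300 Hz.
Drop: f₁ − f₂ = 2f·v·v_s/(v² − v_s²) = 2 × 1374 × 351 × 20/(351² − 20²) ≈ 157 Hz.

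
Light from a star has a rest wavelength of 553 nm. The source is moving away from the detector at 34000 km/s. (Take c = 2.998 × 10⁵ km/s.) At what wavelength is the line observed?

619.7 nm

β = v/c = 34000/299800 = 0.1134.
Relativistic Doppler for wavelength: λ' = λ₀ · √((1 + β)/(1 − β)).
λ' = 553 × √(1.1134/0.8866) = 553 × 1.12064 ≈ 619.7 nm.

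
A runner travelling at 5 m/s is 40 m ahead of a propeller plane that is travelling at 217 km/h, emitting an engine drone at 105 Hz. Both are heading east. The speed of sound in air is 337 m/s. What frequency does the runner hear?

126 Hz

217 km/h = 60.28 m/s.
The runner is ahead, so the propeller plane is moving toward it while the runner is moving away from the propeller plane.
With source approaching and observer receding, f' = f · (v − v_o)/(v − v_s).
f' = 105 × (337 − 5)/(337 − 60.28) = 105 × 332/276.72 ≈ 126 Hz.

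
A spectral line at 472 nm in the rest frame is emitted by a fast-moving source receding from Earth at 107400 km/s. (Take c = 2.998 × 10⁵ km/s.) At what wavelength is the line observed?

686.7 nm

β = v/c = 107400/299800 = 0.3582.
Relativistic Doppler for wavelength: λ' = λ₀ · √((1 + β)/(1 − β)).
λ' = 472 × √(1.3582/0.6418) = 472 × 1.45479 ≈ 686.7 nm.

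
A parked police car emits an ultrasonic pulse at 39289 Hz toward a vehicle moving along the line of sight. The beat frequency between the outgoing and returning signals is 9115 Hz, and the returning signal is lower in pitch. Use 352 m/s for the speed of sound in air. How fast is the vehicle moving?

Double Doppler shift off a moving reflector: f₂ = f₀ · (v + u)/(v − u) (u > 0 toward emitter).
Returning signal is lower, so f₂ = f₀ − Δf = 39289 − 9115 = 30174 Hz.
Rearranging, u = v · (f₂ − f₀)/(f₂ + f₀) = 352 × -9115/69463 ≈ -46 m/s.
So the vehicle is moving at 46 m/s away from the emitter.

46 m/s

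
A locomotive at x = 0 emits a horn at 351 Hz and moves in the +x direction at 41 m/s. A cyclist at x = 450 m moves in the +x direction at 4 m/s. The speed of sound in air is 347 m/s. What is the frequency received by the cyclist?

The observer lies on the +x side, so the source is heading toward the observer and the observer is heading away from the source.
General Doppler shift: f' = f · (v − v_o)/(v − v_s).
f' = 351 × (347 − 4)/(347 − 41) = 351 × 343/306 ≈ 393 Hz.

393 Hz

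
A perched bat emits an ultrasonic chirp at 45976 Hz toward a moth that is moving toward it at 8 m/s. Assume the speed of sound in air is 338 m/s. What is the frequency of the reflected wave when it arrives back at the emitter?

48205 Hz

The moth first receives the wave as a moving observer: f₁ = f₀ · (v + u)/v = 45976 × (338 + 8)/338 ≈ 47064 Hz.
The reflection then acts as a moving source: f₂ = f₁ · v/(v − u) ≈ 48205 Hz.
Equivalently f₂ = f₀ · (v + u)/(v − u).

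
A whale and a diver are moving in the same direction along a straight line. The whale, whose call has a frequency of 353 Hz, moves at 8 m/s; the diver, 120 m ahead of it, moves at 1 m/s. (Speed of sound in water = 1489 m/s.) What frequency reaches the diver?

The diver is ahead, so the whale is moving toward it while the diver is moving away from the whale.
General Doppler shift: f' = f · (v − v_o)/(v − v_s).
f' = 353 × (1489 − 1)/(1489 − 8) = 353 × 1488/1481 ≈ 355 Hz.

355 Hz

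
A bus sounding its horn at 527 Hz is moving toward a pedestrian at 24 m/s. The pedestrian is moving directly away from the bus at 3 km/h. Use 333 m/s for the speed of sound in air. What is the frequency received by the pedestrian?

3 km/h = 0.8333 m/s.
Both move, so f' = f · (v − v_o)/(v − v_s).
f' = 527 × (333 − 0.8333)/(333 − 24) = 527 × 332.17/309 ≈ 567 Hz.

567 Hz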